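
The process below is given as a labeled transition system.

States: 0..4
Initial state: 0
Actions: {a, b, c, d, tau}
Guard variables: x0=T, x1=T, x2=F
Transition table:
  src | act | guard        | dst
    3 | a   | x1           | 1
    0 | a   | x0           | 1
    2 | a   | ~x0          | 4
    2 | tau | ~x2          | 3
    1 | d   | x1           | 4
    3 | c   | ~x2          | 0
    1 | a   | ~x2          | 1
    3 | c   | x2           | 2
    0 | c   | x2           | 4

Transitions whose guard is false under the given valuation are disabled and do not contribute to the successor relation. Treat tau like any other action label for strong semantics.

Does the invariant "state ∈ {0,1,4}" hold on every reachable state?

Allowed set {0,1,4}
R = {0,1,4}
  0: ok
  1: ok
  4: ok

Answer: INVARIANT HOLDS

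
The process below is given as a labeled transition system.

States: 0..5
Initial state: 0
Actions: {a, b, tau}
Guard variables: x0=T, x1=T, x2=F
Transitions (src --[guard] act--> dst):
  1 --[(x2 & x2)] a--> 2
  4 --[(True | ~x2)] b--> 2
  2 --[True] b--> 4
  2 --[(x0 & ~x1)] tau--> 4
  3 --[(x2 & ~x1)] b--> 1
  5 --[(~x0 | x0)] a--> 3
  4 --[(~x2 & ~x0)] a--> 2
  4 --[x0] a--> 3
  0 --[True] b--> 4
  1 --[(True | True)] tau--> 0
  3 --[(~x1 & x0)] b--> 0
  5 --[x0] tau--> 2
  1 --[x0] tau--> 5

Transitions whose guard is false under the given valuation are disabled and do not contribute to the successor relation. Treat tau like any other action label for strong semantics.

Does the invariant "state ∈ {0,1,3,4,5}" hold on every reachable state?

Allowed set {0,1,3,4,5}
Reach set: {0,2,3,4}
  0: ✓
  2: ✗ unsafe
  3: ✓
  4: ✓
reach 2 via b·b — violates

Answer: INVARIANT VIOLATED at state 2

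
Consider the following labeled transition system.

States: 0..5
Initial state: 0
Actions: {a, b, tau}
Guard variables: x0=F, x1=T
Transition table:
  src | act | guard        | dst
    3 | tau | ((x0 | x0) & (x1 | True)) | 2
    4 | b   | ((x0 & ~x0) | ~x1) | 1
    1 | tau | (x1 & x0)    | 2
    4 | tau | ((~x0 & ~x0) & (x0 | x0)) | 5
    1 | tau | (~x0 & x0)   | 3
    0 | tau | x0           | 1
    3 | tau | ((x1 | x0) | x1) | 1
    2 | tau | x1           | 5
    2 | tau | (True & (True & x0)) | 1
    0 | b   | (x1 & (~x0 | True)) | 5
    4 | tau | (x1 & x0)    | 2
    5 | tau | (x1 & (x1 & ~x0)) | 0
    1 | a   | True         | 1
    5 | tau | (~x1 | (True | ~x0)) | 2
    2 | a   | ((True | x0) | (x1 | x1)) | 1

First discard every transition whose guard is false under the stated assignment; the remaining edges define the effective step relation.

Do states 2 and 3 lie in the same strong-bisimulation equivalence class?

Compute ~ classes (split until stable):
  round 0: {{0,1,2,3,4,5}}
  round 1: {{0},{1},{2},{3,5},{4}}
  round 2: {{0},{1},{2},{3},{4},{5}}
Fixed point at round 3; 6 class(es).
2∈{2}, 3∈{3}

Answer: NOT BISIMILAR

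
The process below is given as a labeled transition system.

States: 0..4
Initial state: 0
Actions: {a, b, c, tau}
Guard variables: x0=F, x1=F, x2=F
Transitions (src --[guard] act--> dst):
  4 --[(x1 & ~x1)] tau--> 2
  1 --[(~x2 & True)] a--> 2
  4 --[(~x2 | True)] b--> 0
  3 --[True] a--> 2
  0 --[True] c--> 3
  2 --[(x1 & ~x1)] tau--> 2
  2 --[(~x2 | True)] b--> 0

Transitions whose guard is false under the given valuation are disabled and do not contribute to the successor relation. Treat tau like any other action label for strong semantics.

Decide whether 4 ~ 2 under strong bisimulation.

Compute ~ classes (split until stable):
  round 0: {{0,1,2,3,4}}
  round 1: {{0},{1,3},{2,4}}
stable after 2 split(s): 3 block(s)
4∈{2,4}, 2∈{2,4}

Answer: BISIMILAR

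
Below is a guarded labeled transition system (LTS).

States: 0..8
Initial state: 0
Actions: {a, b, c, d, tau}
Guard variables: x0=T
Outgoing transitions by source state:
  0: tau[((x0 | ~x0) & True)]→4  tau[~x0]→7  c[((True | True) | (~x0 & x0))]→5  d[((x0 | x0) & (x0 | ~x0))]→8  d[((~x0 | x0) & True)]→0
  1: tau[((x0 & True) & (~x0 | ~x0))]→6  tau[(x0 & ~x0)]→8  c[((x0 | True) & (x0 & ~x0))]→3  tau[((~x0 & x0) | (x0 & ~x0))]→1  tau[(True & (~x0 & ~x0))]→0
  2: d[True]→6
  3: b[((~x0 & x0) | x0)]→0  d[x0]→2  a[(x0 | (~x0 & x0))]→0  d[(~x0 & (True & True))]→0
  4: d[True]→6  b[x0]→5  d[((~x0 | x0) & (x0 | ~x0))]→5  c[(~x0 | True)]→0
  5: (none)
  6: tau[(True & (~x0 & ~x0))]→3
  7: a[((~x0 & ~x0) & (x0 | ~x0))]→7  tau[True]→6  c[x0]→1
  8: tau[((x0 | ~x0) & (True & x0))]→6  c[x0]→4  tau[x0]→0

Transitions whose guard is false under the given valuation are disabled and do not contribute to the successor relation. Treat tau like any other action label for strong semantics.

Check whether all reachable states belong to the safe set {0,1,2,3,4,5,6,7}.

Answer: INVARIANT VIOLATED at state 8

Working:
Inv-set: {0,1,2,3,4,5,6,7}
R = {0,4,5,6,8}
  0: ok
  4: ok
  5: ok
  6: ok
  8: VIOLATES
counterexample path to 8: d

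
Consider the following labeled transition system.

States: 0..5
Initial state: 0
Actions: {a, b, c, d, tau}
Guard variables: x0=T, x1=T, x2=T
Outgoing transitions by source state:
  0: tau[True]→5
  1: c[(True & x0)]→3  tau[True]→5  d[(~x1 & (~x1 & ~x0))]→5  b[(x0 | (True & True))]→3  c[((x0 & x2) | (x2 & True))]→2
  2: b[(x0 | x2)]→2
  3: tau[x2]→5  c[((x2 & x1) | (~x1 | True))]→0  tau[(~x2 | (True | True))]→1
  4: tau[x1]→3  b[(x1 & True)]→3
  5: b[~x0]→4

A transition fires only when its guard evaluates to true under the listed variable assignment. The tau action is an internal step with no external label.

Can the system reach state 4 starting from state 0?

11 transition(s) survive guard evaluation.
depth 0: {0}
depth 1: {5}  cumulative {0,5}
Reach set: {0,5}

Answer: UNREACHABLE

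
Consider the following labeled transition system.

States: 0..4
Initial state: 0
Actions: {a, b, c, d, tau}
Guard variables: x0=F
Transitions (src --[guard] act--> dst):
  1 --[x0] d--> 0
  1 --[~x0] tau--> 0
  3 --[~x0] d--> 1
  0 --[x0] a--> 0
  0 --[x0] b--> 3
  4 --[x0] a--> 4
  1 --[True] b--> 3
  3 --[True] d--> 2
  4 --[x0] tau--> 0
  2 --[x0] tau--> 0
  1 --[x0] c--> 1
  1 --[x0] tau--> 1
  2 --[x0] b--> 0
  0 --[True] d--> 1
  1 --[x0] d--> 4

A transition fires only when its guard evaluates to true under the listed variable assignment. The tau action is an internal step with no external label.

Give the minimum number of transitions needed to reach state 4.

Breadth-first toward 4:
  depth 0: {0}
  depth 1: {1}
  depth 2: {3}
  depth 3: {2}
4 never appears.

Answer: UNREACHABLE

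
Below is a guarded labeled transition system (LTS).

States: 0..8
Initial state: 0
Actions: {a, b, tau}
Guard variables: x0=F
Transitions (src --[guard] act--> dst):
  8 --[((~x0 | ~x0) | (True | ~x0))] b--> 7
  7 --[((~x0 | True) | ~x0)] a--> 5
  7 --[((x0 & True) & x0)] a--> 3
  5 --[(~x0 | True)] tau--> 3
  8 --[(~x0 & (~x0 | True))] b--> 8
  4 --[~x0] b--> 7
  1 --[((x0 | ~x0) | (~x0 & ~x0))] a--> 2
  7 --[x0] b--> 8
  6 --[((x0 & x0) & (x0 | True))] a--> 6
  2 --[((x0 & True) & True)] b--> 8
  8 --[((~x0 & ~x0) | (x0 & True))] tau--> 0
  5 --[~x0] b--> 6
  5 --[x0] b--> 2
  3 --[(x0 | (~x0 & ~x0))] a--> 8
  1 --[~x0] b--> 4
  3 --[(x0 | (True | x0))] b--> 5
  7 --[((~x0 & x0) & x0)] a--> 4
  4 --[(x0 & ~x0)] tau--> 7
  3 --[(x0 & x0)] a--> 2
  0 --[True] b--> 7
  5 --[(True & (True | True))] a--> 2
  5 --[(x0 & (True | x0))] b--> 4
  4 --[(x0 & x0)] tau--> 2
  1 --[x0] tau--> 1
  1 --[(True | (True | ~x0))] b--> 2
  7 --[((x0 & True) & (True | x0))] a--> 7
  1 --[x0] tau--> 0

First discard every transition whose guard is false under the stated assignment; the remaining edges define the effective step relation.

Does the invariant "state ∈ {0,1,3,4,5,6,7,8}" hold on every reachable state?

Answer: INVARIANT VIOLATED at state 2

Analysis:
Safe = {0,1,3,4,5,6,7,8}
Reachable = {0,2,3,5,6,7,8}
  0: ok
  2: VIOLATES
  3: ok
  5: ok
  6: ok
  7: ok
  8: ok
witness against invariant: b·a·a → 2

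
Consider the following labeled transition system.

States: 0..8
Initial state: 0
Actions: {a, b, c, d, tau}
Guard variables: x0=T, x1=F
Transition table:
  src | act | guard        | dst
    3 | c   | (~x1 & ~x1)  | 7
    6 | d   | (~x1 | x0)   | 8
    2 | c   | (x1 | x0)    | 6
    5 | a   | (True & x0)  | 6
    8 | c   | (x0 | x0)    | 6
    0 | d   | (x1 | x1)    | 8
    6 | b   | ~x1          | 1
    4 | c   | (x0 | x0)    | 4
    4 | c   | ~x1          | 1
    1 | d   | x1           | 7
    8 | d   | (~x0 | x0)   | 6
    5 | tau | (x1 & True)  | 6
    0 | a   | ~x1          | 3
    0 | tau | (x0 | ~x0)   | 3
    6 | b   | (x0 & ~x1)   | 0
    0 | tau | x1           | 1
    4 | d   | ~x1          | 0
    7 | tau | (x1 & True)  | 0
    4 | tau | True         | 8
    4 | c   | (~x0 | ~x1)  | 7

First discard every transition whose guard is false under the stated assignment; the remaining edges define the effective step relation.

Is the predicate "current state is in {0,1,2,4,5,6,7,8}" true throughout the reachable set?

Answer: INVARIANT VIOLATED at state 3

Trace:
Safe = {0,1,2,4,5,6,7,8}
Reachable = {0,3,7}
  0: ✓
  3: ✗ unsafe
  7: ✓
reach 3 via a — violates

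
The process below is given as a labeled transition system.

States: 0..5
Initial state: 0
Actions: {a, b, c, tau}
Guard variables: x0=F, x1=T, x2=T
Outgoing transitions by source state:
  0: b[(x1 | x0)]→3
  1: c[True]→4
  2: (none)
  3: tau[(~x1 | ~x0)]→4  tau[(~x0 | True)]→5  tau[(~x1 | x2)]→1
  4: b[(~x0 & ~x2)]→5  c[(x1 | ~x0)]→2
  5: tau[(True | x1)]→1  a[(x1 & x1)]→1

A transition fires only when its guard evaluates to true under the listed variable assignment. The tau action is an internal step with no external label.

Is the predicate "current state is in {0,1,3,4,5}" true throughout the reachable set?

Allowed set {0,1,3,4,5}
R = {0,1,2,3,4,5}
  0: ✓
  1: ✓
  2: VIOLATES
  3: ✓
  4: ✓
  5: ✓
reach 2 via b·tau·c — violates

Answer: INVARIANT VIOLATED at state 2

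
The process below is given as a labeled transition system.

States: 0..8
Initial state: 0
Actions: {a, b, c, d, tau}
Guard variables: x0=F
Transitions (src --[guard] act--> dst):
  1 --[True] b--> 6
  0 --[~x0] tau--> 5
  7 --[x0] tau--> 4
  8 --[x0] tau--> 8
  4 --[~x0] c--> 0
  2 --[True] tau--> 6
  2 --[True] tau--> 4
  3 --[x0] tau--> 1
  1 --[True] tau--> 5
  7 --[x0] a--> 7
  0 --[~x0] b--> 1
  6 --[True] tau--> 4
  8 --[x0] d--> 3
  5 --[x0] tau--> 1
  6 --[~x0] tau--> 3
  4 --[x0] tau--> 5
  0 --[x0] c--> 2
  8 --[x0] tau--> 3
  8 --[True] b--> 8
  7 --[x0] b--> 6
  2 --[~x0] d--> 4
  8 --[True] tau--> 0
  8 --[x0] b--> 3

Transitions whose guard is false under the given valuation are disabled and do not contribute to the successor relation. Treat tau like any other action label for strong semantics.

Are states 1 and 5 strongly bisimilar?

Answer: NOT BISIMILAR

Trace:
Bisimulation quotient by refinement:
  round 0: {{0,1,2,3,4,5,6,7,8}}
  round 1: {{0,1,8},{2},{3,5,7},{4},{6}}
  round 2: {{0},{1},{2},{3,5,7},{4},{6},{8}}
Fixed point at round 3; 7 class(es).
1∈{1}, 5∈{3,5,7}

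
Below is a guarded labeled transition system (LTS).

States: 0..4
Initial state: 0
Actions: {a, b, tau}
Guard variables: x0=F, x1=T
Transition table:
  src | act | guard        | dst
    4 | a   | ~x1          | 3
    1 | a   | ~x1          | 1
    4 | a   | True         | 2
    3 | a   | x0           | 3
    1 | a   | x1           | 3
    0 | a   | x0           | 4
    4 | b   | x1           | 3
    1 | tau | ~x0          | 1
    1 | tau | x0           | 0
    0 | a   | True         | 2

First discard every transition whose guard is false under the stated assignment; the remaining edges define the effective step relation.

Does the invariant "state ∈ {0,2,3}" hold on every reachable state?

Safe = {0,2,3}
Reach set: {0,2}
  0: safe
  2: safe

Answer: INVARIANT HOLDS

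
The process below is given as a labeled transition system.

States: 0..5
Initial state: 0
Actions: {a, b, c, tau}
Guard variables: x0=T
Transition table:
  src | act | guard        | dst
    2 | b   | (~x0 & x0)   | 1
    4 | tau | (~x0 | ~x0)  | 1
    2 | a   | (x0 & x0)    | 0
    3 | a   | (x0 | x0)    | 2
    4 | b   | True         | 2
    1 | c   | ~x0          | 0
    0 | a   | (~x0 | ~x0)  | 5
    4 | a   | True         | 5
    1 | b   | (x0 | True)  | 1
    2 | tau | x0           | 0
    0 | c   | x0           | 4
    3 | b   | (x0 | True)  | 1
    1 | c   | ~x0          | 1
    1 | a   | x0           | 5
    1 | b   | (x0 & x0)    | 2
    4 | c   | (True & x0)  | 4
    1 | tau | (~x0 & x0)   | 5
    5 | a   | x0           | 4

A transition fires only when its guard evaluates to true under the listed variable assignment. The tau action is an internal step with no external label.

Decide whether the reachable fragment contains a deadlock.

Answer: DEADLOCK-FREE

Working:
Reach set: {0,2,4,5}
  0: c→4  [deg 1]
  2: a→0  tau→0  [deg 2]
  4: a→5  b→2  c→4  [deg 3]
  5: a→4  [deg 1]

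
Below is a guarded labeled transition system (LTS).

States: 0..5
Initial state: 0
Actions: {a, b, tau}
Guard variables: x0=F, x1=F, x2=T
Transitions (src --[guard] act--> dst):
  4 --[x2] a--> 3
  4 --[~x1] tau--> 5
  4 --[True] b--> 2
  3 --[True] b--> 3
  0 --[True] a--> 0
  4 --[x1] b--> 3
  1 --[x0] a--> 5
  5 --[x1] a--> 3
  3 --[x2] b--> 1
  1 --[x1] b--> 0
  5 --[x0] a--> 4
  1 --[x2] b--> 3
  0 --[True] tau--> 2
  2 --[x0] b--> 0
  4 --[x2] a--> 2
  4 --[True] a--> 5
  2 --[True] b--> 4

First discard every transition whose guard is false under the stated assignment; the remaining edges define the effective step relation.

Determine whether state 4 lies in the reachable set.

Answer: REACHABLE

Working:
Guard filter leaves 11 enabled edge(s).
Layer 0: {0}
Layer 1: {2}  cumulative {0,2}
Layer 2: {4}  cumulative {0,2,4}
Layer 3: {3,5}  cumulative {0,2,3,4,5}
Layer 4: {1}  cumulative {0,1,2,3,4,5}
Reachable = {0,1,2,3,4,5}
Path to 4: tau·b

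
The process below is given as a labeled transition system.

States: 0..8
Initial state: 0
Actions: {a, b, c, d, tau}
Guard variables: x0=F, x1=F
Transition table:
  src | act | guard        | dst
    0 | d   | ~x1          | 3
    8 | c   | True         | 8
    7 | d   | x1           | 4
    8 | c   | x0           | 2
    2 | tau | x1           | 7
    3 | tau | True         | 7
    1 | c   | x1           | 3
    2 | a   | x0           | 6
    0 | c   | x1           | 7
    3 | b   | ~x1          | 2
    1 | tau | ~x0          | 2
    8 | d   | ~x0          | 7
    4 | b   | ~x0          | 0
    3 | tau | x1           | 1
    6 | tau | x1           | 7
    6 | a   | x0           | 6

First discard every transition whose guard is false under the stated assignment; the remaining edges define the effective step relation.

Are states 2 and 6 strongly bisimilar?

Answer: BISIMILAR

Analysis:
Bisimulation quotient by refinement:
  P[0] = {{0,1,2,3,4,5,6,7,8}}
  P[1] = {{0},{1},{2,5,6,7},{3},{4},{8}}
stable after 2 split(s): 6 block(s)
2∈{2,5,6,7}, 6∈{2,5,6,7}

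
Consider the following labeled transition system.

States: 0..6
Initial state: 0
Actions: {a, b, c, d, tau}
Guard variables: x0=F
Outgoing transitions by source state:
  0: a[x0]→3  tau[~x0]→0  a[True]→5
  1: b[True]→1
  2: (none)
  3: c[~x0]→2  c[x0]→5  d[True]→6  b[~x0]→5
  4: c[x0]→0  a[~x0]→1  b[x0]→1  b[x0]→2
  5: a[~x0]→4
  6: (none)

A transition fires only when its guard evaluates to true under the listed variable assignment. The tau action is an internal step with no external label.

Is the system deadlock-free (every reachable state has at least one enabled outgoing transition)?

Answer: DEADLOCK-FREE

Trace:
R = {0,1,4,5}
  0: a→5  tau→0  [deg 2]
  1: b→1  [deg 1]
  4: a→1  [deg 1]
  5: a→4  [deg 1]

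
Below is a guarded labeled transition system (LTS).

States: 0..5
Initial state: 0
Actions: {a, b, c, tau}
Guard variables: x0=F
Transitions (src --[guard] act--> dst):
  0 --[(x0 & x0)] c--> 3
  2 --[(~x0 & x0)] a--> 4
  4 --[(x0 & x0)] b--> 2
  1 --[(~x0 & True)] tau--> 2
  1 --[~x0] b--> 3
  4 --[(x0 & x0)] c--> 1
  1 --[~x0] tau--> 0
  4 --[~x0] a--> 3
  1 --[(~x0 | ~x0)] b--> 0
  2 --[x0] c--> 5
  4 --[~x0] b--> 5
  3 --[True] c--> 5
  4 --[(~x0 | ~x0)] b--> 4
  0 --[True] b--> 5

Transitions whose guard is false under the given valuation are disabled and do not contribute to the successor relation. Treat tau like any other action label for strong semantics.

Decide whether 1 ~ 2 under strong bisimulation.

Refine partition for ~:
  P[0] = {{0,1,2,3,4,5}}
  P[1] = {{0},{1},{2,5},{3},{4}}
Fixed point at round 2; 5 class(es).
1∈{1}, 2∈{2,5}

Answer: NOT BISIMILAR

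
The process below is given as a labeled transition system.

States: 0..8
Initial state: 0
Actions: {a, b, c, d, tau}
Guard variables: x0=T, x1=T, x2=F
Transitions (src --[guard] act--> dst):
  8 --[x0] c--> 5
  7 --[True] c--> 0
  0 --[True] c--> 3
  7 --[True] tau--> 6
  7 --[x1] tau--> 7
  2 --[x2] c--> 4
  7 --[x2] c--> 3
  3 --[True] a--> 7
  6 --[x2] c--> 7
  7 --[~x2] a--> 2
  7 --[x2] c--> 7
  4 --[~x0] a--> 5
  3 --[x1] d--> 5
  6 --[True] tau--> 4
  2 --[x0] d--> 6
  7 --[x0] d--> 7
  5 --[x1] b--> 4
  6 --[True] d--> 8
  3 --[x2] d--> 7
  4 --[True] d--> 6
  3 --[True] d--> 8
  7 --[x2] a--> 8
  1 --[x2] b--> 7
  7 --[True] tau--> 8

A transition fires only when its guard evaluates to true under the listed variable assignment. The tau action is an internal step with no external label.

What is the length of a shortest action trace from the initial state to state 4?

Answer: 3

Analysis:
Layered search for 4:
  L0 = {0}
  L1 = {3}
  L2 = {5,7,8}
  L3 = {2,4,6}
first hit 4 at d=3 via c·d·b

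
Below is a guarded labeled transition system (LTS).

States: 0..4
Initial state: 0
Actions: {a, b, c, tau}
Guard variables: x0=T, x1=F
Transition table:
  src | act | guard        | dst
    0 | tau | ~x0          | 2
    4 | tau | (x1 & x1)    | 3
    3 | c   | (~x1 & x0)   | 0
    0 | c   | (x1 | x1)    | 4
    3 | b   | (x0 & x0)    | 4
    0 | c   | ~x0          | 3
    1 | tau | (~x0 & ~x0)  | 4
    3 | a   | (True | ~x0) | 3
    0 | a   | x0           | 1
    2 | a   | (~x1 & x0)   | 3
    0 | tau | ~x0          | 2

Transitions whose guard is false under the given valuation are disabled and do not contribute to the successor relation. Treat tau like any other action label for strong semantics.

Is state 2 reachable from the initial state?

Answer: UNREACHABLE

Trace:
Guard filter leaves 5 enabled edge(s).
L0 = {0}
L1 = {1}  now seen {0,1}
R = {0,1}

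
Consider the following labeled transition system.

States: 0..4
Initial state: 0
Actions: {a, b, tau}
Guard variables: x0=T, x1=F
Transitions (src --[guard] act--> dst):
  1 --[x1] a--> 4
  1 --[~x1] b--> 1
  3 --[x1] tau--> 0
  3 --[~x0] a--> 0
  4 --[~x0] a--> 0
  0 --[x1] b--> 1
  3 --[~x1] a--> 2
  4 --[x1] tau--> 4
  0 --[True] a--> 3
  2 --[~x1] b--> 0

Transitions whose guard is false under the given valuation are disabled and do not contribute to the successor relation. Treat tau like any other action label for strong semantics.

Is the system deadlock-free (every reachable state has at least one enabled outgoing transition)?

Answer: DEADLOCK-FREE

Trace:
Reach set: {0,2,3}
  0: a→3  [deg 1]
  2: b→0  [deg 1]
  3: a→2  [deg 1]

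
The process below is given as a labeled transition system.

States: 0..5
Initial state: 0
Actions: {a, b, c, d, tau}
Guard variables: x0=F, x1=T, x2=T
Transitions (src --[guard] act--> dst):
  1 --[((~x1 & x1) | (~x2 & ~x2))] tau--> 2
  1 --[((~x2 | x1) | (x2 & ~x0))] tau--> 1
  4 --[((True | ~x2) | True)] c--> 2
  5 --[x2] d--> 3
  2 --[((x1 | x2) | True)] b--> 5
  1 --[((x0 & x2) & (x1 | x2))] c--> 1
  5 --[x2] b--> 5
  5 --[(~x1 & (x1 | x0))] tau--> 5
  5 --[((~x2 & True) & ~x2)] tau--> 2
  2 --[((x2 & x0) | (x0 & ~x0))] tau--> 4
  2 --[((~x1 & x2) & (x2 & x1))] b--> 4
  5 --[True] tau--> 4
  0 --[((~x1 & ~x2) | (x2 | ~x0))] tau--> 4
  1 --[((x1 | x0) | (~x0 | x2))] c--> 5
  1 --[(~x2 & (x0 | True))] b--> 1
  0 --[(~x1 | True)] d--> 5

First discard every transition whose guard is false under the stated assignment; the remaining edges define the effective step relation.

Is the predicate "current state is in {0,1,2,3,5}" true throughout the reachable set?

Safe = {0,1,2,3,5}
Reach set: {0,2,3,4,5}
  0: ok
  2: ok
  3: ok
  4: outside
  5: ok
counterexample path to 4: tau

Answer: INVARIANT VIOLATED at state 4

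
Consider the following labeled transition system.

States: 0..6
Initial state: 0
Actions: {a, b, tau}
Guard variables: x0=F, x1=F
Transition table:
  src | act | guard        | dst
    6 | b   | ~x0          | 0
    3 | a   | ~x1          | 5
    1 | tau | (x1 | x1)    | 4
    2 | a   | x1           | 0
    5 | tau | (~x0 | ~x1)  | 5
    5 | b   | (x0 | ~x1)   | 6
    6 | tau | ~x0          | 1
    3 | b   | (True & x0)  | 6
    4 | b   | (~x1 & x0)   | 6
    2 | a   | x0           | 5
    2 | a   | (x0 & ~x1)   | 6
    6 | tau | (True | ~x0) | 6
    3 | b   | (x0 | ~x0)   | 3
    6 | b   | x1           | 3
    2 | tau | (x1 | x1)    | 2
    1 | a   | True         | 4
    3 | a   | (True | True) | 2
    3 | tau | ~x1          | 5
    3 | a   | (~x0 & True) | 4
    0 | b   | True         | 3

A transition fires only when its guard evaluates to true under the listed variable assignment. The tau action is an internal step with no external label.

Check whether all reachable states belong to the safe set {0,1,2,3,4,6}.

Answer: INVARIANT VIOLATED at state 5

Working:
Allowed set {0,1,2,3,4,6}
Reach set: {0,1,2,3,4,5,6}
  0: ok
  1: ok
  2: ok
  3: ok
  4: ok
  5: ✗ unsafe
  6: ok
witness against invariant: b·a → 5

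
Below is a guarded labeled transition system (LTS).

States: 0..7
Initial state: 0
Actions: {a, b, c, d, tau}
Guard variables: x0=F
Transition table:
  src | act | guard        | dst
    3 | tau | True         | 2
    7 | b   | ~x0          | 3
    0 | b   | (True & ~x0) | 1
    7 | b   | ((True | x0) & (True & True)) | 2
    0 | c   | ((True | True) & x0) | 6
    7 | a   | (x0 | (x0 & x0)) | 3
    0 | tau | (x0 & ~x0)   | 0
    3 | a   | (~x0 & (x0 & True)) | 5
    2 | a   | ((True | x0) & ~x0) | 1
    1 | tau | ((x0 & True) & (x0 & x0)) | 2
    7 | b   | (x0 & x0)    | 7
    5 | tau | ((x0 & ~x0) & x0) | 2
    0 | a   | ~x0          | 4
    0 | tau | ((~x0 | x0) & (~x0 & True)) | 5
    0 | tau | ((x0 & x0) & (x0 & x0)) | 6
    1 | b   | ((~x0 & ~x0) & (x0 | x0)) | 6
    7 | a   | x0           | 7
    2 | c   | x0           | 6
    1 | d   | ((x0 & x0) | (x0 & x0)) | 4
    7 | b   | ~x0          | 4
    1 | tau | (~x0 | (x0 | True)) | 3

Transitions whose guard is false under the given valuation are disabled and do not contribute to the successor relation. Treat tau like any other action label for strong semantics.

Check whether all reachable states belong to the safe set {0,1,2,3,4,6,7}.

Answer: INVARIANT VIOLATED at state 5

Working:
Inv-set: {0,1,2,3,4,6,7}
Reachable = {0,1,2,3,4,5}
  0: safe
  1: safe
  2: safe
  3: safe
  4: safe
  5: VIOLATES
witness against invariant: tau → 5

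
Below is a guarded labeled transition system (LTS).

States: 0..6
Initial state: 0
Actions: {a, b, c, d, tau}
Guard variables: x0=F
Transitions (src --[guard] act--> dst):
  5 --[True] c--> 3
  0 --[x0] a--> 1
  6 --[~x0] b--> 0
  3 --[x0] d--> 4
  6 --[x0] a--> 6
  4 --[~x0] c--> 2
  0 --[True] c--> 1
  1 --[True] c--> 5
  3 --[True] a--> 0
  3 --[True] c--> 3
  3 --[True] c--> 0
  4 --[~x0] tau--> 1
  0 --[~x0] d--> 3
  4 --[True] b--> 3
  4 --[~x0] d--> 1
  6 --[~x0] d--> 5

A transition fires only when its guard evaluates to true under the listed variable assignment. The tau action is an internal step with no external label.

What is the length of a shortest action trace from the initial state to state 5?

Breadth-first toward 5:
  L0 = {0}
  L1 = {1,3}
  L2 = {5}
depth(5)=2, e.g. c·c

Answer: 2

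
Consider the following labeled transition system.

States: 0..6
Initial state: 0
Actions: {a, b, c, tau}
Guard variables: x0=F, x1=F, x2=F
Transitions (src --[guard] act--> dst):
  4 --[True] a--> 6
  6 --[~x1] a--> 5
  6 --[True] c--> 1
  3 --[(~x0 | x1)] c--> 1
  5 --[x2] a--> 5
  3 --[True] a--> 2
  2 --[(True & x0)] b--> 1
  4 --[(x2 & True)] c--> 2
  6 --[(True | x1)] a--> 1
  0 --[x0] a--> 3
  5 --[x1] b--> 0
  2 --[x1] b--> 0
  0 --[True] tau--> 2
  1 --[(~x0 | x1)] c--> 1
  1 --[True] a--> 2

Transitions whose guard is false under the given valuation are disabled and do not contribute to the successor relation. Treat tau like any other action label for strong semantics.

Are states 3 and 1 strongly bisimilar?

Answer: BISIMILAR

Trace:
Compute ~ classes (split until stable):
  P[0] = {{0,1,2,3,4,5,6}}
  P[1] = {{0},{1,3,6},{2,5},{4}}
  P[2] = {{0},{1,3},{2,5},{4},{6}}
stable after 3 split(s): 5 block(s)
class of 3: {1,3}; class of 1: {1,3}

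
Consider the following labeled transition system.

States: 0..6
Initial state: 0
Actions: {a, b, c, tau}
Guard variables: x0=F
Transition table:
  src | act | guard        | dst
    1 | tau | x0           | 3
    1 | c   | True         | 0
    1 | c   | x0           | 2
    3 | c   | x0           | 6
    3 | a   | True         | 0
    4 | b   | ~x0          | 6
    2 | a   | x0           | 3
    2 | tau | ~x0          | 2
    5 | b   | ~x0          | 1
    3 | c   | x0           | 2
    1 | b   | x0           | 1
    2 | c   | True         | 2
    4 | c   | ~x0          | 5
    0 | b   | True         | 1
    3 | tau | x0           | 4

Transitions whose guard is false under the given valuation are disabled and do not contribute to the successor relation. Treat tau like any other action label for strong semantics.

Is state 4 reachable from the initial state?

Answer: UNREACHABLE

Analysis:
8 transition(s) survive guard evaluation.
Layer 0: {0}
Layer 1: {1}  total {0,1}
Reach set: {0,1}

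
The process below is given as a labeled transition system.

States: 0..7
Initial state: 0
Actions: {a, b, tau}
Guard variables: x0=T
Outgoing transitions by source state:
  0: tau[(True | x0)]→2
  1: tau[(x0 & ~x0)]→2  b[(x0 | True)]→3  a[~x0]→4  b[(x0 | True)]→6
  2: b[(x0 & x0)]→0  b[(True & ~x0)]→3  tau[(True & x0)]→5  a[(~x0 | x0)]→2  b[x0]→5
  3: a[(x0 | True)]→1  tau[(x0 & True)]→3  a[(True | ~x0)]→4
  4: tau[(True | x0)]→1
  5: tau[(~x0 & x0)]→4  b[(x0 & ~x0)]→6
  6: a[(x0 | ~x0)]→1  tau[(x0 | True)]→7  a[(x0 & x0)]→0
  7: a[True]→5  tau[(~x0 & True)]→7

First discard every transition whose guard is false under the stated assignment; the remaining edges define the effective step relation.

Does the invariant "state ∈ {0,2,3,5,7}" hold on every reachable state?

Answer: INVARIANT HOLDS

Analysis:
Inv-set: {0,2,3,5,7}
R = {0,2,5}
  0: ✓
  2: ✓
  5: ✓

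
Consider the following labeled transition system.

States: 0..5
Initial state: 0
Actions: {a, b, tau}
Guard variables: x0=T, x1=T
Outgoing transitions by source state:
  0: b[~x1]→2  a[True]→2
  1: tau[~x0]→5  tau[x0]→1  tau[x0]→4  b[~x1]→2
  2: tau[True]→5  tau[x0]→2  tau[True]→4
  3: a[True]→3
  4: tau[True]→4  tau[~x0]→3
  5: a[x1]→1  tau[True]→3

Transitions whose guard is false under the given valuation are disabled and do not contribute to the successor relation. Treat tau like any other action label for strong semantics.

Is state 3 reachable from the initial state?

Guard filter leaves 10 enabled edge(s).
Layer 0: {0}
Layer 1: {2}  now seen {0,2}
Layer 2: {4,5}  now seen {0,2,4,5}
Layer 3: {1,3}  now seen {0,1,2,3,4,5}
R = {0,1,2,3,4,5}
witness 3: a·tau·tau

Answer: REACHABLE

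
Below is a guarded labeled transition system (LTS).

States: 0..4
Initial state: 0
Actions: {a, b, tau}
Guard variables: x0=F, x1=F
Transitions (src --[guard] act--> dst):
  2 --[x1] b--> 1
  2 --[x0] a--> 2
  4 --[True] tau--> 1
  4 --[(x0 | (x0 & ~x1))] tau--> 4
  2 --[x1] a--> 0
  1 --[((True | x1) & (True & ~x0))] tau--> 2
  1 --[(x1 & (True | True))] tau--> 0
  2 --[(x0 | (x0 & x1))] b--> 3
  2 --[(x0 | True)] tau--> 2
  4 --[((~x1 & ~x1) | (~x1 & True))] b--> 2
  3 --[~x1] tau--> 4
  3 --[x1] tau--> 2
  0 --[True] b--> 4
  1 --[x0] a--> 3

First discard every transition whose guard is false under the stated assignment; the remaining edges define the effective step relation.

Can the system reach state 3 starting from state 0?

After dropping false guards: 6 live edges.
depth 0: {0}
depth 1: {4}  total {0,4}
depth 2: {1,2}  total {0,1,2,4}
Reach set: {0,1,2,4}

Answer: UNREACHABLE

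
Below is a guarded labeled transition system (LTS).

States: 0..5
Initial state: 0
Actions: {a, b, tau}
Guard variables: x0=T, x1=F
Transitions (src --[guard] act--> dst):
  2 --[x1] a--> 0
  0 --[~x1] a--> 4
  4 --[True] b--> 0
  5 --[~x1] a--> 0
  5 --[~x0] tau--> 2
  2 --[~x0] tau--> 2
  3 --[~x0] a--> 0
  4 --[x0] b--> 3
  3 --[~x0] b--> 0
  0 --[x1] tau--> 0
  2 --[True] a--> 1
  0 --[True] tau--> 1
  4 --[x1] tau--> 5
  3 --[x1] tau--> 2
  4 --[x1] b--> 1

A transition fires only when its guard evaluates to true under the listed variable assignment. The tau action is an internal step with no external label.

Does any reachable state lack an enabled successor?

Answer: DEADLOCK at state 1

Analysis:
Reach set: {0,1,3,4}
  0: a→4  tau→1  [2 exit(s)]
  1: ∅  [no exit]
  3: ∅  [no exit]
  4: b→0  b→3  [2 exit(s)]
Path to 1: tau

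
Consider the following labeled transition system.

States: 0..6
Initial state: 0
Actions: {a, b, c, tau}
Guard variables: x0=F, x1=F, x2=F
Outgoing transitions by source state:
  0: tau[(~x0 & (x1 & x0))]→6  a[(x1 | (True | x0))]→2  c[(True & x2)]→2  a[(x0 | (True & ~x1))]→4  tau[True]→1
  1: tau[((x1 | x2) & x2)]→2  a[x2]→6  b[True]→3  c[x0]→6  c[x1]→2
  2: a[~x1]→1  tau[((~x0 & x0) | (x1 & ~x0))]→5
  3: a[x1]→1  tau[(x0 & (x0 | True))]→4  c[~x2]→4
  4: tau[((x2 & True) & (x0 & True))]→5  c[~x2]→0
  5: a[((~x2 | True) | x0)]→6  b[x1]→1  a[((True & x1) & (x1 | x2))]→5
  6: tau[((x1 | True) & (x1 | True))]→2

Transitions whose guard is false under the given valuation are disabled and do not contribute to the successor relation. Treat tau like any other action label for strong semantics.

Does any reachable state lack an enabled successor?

Answer: DEADLOCK-FREE

Trace:
Reachable = {0,1,2,3,4}
  0: a→2  a→4  tau→1  [3 out]
  1: b→3  [1 out]
  2: a→1  [1 out]
  3: c→4  [1 out]
  4: c→0  [1 out]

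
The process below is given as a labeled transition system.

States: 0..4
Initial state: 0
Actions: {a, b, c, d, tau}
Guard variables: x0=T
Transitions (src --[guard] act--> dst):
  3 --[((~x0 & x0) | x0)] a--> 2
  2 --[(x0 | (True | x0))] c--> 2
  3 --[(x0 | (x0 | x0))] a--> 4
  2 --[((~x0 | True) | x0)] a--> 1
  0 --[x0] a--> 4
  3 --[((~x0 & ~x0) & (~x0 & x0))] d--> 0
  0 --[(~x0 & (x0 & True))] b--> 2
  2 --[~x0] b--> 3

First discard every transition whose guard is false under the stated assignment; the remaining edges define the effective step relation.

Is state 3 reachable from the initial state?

Answer: UNREACHABLE

Trace:
5 transition(s) survive guard evaluation.
depth 0: {0}
depth 1: {4}  total {0,4}
Reach set: {0,4}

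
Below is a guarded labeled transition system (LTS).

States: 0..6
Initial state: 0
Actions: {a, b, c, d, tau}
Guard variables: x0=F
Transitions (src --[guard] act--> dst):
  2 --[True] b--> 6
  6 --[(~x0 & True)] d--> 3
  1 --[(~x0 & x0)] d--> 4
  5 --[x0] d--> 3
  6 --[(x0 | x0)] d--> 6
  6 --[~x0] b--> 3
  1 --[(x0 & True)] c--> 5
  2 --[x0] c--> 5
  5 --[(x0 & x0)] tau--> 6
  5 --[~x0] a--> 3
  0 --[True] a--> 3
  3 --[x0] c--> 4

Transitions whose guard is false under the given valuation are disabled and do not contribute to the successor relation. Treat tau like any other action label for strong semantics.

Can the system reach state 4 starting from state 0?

Guard filter leaves 5 enabled edge(s).
depth 0: {0}
depth 1: {3}  total {0,3}
R = {0,3}

Answer: UNREACHABLE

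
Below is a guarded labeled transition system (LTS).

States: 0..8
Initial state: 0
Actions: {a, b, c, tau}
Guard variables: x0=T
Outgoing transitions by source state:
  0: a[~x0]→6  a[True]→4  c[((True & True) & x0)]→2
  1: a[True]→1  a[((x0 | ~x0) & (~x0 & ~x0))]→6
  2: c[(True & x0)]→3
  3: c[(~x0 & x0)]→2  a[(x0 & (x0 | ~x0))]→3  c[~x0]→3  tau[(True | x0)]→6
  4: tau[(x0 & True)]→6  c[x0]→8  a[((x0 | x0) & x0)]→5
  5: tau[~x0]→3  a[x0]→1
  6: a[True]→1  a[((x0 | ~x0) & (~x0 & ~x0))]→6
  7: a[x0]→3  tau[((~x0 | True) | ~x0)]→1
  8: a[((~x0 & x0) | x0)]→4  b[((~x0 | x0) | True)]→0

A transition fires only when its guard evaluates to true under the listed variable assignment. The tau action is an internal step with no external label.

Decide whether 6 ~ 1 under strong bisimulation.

Answer: BISIMILAR

Working:
Bisimulation quotient by refinement:
  P[0] = {{0,1,2,3,4,5,6,7,8}}
  P[1] = {{0},{1,5,6},{2},{3,7},{4},{8}}
stable after 2 split(s): 6 block(s)
class of 6: {1,5,6}; class of 1: {1,5,6}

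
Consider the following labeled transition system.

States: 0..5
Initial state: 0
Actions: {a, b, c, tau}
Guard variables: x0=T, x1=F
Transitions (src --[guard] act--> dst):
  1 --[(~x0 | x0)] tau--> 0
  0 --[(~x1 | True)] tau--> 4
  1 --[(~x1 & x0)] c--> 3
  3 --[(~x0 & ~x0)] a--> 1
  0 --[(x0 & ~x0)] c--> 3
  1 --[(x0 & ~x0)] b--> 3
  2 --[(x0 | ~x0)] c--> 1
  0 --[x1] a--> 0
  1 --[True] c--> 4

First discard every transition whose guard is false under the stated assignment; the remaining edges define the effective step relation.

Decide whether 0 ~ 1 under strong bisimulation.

Bisimulation quotient by refinement:
  round 0: {{0,1,2,3,4,5}}
  round 1: {{0},{1},{2},{3,4,5}}
4 equivalence class(es) (converged in 2)
0∈{0}, 1∈{1}

Answer: NOT BISIMILAR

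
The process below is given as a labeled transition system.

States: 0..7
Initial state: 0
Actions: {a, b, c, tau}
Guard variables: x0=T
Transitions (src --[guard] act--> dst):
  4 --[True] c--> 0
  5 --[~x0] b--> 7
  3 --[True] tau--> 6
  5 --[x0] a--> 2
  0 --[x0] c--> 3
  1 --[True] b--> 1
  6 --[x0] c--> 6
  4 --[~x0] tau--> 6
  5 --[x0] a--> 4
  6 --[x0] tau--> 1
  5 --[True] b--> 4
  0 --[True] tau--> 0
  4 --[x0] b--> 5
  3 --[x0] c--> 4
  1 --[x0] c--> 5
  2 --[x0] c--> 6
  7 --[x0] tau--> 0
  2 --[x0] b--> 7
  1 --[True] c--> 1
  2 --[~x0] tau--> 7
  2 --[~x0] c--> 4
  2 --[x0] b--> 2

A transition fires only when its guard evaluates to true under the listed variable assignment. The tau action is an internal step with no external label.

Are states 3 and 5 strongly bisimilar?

Answer: NOT BISIMILAR

Working:
Compute ~ classes (split until stable):
  round 0: {{0,1,2,3,4,5,6,7}}
  round 1: {{0,3,6},{1,2,4},{5},{7}}
  round 2: {{0},{1},{2},{3},{4},{5},{6},{7}}
Fixed point at round 3; 8 class(es).
3∈{3}, 5∈{5}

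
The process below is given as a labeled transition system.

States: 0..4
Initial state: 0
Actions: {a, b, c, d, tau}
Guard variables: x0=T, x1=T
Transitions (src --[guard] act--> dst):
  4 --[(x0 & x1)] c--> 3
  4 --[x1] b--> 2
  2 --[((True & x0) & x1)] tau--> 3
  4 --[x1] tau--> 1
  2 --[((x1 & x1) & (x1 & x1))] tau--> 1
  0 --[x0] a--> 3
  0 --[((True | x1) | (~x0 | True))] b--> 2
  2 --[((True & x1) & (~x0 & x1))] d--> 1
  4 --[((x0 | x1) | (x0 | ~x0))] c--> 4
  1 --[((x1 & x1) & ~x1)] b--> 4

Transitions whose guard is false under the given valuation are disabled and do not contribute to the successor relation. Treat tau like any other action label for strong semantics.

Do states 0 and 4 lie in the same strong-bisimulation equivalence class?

Bisimulation quotient by refinement:
  π0 = {{0,1,2,3,4}}
  π1 = {{0},{1,3},{2},{4}}
Fixed point at round 2; 4 class(es).
class of 0: {0}; class of 4: {4}

Answer: NOT BISIMILAR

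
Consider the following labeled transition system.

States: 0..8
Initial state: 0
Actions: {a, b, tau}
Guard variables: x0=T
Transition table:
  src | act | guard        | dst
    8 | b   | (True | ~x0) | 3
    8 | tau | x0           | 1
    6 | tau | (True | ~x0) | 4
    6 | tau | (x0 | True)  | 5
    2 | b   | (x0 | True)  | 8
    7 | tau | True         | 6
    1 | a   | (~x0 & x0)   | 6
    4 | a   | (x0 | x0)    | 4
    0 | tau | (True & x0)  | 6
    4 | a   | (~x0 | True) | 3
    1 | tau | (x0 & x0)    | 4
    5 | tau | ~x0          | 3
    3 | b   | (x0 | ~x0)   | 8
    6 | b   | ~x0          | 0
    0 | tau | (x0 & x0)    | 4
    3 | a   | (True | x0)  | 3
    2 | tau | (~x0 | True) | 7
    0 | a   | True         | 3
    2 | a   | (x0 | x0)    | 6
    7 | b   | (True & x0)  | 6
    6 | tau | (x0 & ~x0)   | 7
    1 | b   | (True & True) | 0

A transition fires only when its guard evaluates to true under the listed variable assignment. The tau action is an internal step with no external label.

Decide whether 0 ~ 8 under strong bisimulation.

Compute ~ classes (split until stable):
  round 0: {{0,1,2,3,4,5,6,7,8}}
  round 1: {{0},{1,7,8},{2},{3},{4},{5},{6}}
  round 2: {{0},{1},{2},{3},{4},{5},{6},{7},{8}}
stable after 3 split(s): 9 block(s)
0∈{0}, 8∈{8}

Answer: NOT BISIMILAR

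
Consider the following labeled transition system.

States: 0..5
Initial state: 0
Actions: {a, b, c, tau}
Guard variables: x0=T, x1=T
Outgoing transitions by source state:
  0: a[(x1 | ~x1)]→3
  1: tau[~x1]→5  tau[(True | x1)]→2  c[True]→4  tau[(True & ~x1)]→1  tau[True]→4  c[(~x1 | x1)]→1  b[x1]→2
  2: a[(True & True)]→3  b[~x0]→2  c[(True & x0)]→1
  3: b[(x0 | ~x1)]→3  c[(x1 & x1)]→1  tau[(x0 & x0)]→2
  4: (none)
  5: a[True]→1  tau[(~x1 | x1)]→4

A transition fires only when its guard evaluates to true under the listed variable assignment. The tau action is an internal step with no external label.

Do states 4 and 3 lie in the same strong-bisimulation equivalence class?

Refine partition for ~:
  π0 = {{0,1,2,3,4,5}}
  π1 = {{0},{1,3},{2},{4},{5}}
  π2 = {{0},{1},{2},{3},{4},{5}}
6 equivalence class(es) (converged in 3)
[4]={4}  [3]={3}

Answer: NOT BISIMILAR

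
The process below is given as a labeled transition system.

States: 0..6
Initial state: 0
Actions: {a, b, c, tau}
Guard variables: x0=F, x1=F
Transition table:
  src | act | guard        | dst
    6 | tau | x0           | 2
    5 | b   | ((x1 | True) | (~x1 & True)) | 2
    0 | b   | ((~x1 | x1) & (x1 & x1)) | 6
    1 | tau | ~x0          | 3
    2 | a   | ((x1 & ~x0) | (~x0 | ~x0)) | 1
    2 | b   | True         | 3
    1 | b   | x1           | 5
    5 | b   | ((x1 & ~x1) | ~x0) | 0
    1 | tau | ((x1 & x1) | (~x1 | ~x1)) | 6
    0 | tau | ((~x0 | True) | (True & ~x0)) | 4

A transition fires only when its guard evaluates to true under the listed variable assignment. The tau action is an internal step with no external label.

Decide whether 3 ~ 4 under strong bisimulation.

Compute ~ classes (split until stable):
  round 0: {{0,1,2,3,4,5,6}}
  round 1: {{0,1},{2},{3,4,6},{5}}
Fixed point at round 2; 4 class(es).
[3]={3,4,6}  [4]={3,4,6}

Answer: BISIMILAR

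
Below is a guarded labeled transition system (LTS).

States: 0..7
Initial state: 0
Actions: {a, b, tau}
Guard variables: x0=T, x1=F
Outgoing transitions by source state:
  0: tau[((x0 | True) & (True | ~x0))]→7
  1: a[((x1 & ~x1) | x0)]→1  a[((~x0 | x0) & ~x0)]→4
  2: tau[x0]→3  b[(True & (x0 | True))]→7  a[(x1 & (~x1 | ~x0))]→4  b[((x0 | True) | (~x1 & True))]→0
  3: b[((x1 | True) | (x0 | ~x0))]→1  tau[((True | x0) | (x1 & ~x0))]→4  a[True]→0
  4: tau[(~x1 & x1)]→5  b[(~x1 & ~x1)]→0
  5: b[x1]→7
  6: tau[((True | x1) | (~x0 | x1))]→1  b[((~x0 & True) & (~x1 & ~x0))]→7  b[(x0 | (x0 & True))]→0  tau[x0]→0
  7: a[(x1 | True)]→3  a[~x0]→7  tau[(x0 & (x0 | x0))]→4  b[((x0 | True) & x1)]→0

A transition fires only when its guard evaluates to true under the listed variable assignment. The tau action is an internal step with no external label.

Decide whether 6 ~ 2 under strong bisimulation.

Answer: NOT BISIMILAR

Trace:
Refine partition for ~:
  P[0] = {{0,1,2,3,4,5,6,7}}
  P[1] = {{0},{1},{2,6},{3},{4},{5},{7}}
  P[2] = {{0},{1},{2},{3},{4},{5},{6},{7}}
stable after 3 split(s): 8 block(s)
6∈{6}, 2∈{2}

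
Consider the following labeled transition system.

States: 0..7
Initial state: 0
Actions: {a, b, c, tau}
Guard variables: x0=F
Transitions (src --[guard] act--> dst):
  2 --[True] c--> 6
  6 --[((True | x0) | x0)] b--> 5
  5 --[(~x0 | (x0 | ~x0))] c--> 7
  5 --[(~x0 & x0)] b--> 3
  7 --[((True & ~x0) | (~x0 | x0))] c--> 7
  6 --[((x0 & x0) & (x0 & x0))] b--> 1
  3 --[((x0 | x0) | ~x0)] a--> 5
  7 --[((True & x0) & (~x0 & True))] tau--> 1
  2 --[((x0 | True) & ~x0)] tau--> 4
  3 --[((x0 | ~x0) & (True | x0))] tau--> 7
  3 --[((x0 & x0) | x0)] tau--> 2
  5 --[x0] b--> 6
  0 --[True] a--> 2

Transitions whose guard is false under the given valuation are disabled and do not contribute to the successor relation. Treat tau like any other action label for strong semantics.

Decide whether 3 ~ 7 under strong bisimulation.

Answer: NOT BISIMILAR

Analysis:
Refine partition for ~:
  π0 = {{0,1,2,3,4,5,6,7}}
  π1 = {{0},{1,4},{2},{3},{5,7},{6}}
stable after 2 split(s): 6 block(s)
class of 3: {3}; class of 7: {5,7}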